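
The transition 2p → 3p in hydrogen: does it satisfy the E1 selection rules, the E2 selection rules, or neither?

E2

Δl = 1 − 1 = +0; l_i + l_f = 2.
E1 (Δl = ±1): not satisfied.
E2 (Δl = 0,±2, l_i+l_f ≥ 2): satisfied.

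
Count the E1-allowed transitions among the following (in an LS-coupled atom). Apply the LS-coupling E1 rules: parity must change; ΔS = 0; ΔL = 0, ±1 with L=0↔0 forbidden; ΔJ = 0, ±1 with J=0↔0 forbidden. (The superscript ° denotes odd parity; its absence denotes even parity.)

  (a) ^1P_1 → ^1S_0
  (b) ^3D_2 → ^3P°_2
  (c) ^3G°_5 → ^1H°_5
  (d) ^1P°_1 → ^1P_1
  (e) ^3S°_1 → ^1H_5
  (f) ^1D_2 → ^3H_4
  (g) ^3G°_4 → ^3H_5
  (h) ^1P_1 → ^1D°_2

4

(a) forbidden (parity fails)
(b) allowed
(c) forbidden (parity, ΔS fail)
(d) allowed
(e) forbidden (ΔS, ΔL, ΔJ fail)
(f) forbidden (parity, ΔS, ΔL, ΔJ fail)
(g) allowed
(h) allowed
Total allowed: 4 of 8.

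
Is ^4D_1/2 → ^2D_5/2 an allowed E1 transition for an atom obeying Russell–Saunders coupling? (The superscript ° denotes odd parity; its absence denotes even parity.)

Parity must change: even → even — fails.
ΔS = 0: S: 3/2 → 1/2 — fails.
ΔJ = 0, ±1 (not J=0↔0): J: 1/2 → 5/2, ΔJ = +2 — fails.
ΔL = 0, ±1 (not L=0↔0): L: 2 → 2, ΔL = +0 — passes.
Rule(s) violated: parity, ΔS, ΔJ.

forbidden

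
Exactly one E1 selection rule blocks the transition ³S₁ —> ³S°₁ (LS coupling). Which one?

the L=0 ↔ L=0 exclusion

ΔJ = 0, ±1 (not J=0↔0): J: 1 → 1, ΔJ = +0 — ok.
Parity must change: even → odd — ok.
ΔL = 0, ±1 (not L=0↔0): L: 0 → 0, ΔL = +0 — fails.
ΔS = 0: S: 1 → 1 — ok.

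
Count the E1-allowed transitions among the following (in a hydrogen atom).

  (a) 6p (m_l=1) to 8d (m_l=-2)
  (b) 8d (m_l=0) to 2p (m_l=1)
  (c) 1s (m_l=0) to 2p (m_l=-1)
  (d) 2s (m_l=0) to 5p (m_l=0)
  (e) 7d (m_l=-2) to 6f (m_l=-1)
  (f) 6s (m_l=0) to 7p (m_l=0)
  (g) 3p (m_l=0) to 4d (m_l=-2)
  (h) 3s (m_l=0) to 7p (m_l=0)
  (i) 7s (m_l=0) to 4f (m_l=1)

6

(a) forbidden — Δm_l = -3 (E1 requires Δm_l = 0, ±1)
(b) allowed
(c) allowed
(d) allowed
(e) allowed
(f) allowed
(g) forbidden — Δm_l = -2 (E1 requires Δm_l = 0, ±1)
(h) allowed
(i) forbidden — Δl = +3 (E1 requires Δl = ±1)
Total allowed: 6 of 9.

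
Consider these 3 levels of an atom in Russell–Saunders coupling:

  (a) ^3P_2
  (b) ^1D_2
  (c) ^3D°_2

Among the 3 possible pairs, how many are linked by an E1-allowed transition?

(a)–(b): forbidden (parity, ΔS).
(a)–(c): allowed.
(b)–(c): forbidden (ΔS).
Allowed pairs: 1 of 3.

1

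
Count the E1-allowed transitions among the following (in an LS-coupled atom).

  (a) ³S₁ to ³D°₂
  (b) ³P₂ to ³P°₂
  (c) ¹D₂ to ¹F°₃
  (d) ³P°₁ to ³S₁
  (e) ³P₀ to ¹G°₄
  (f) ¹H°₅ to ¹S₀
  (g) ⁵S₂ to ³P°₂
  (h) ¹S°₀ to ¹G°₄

(a) forbidden (ΔL fails)
(b) allowed
(c) allowed
(d) allowed
(e) forbidden (ΔS, ΔL, ΔJ fail)
(f) forbidden (ΔL, ΔJ fail)
(g) forbidden (ΔS fails)
(h) forbidden (parity, ΔL, ΔJ fail)
Total allowed: 3 of 8.

3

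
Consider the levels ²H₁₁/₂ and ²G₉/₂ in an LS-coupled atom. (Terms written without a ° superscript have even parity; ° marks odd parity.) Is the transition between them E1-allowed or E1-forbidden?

forbidden

Initial level: S=1/2, L=5, J=11/2, parity even. Final level: S=1/2, L=4, J=9/2, parity even.
ΔJ = 0, ±1 (not J=0↔0): J: 11/2 → 9/2, ΔJ = -1 — satisfied.
ΔL = 0, ±1 (not L=0↔0): L: 5 → 4, ΔL = -1 — satisfied.
Parity must change: even → even — violated.
ΔS = 0: S: 1/2 → 1/2 — satisfied.
Rule(s) violated: parity.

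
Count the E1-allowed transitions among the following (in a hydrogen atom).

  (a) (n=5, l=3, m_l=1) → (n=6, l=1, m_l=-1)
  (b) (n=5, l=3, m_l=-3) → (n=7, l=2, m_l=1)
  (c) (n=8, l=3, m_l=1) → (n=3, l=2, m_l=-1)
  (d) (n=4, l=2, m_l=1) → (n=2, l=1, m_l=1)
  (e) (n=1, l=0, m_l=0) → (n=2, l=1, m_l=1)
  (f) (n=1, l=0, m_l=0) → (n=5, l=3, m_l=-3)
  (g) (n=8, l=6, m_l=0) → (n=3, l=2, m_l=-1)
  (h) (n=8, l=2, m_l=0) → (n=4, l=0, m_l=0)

(a) forbidden — Δl = -2 (E1 requires Δl = ±1); Δm_l = -2 (E1 requires Δm_l = 0, ±1)
(b) forbidden — Δm_l = +4 (E1 requires Δm_l = 0, ±1)
(c) forbidden — Δm_l = -2 (E1 requires Δm_l = 0, ±1)
(d) allowed
(e) allowed
(f) forbidden — Δl = +3 (E1 requires Δl = ±1); Δm_l = -3 (E1 requires Δm_l = 0, ±1)
(g) forbidden — Δl = -4 (E1 requires Δl = ±1)
(h) forbidden — Δl = -2 (E1 requires Δl = ±1)
Total allowed: 2 of 8.

2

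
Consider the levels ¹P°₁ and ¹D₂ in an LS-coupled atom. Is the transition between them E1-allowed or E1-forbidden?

allowed

Initial level: S=0, L=1, J=1, parity odd. Final level: S=0, L=2, J=2, parity even.
Parity must change: odd → even — ✓.
ΔS = 0: S: 0 → 0 — ✓.
ΔL = 0, ±1 (not L=0↔0): L: 1 → 2, ΔL = +1 — ✓.
ΔJ = 0, ±1 (not J=0↔0): J: 1 → 2, ΔJ = +1 — ✓.
All four E1 rules are satisfied.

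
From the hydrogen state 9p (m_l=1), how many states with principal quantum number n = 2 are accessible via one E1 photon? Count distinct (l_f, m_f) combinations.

1

E1 requires Δl = ±1, so l_f ∈ {0, 2}; with 0 ≤ l_f ≤ n_f−1 = 1, the allowed l_f values are {0}.
For l_f = 0: m_f ∈ {m_i−1, m_i, m_i+1} ∩ [−0, 0] = {0} → 1 state.
Total: 1.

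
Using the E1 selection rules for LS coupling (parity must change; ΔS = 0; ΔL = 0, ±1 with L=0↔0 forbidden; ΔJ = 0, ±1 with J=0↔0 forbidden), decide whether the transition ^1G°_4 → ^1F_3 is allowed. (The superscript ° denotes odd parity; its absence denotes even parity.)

allowed

ΔL = 0, ±1 (not L=0↔0): L: 4 → 3, ΔL = -1 — passes.
Parity must change: odd → even — passes.
ΔJ = 0, ±1 (not J=0↔0): J: 4 → 3, ΔJ = -1 — passes.
ΔS = 0: S: 0 → 0 — passes.
All four E1 rules are satisfied.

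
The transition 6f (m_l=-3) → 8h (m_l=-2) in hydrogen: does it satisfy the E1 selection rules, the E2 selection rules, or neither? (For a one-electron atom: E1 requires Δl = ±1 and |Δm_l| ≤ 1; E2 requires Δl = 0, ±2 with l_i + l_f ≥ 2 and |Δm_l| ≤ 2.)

E2

Δl = 5 − 3 = +2; l_i + l_f = 8.
Δm_l = +1.
E1 (Δl = ±1, |Δm_l| ≤ 1): not satisfied.
E2 (Δl = 0,±2, l_i+l_f ≥ 2, |Δm_l| ≤ 2): satisfied.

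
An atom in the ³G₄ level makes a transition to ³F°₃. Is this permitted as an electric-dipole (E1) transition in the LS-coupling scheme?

allowed

Reading off the term symbols: S 1→1, L 4→3, J 4→3, parity even→odd.
Parity must change: even → odd — passes.
ΔS = 0: S: 1 → 1 — passes.
ΔL = 0, ±1 (not L=0↔0): L: 4 → 3, ΔL = -1 — passes.
ΔJ = 0, ±1 (not J=0↔0): J: 4 → 3, ΔJ = -1 — passes.
All four E1 rules are satisfied.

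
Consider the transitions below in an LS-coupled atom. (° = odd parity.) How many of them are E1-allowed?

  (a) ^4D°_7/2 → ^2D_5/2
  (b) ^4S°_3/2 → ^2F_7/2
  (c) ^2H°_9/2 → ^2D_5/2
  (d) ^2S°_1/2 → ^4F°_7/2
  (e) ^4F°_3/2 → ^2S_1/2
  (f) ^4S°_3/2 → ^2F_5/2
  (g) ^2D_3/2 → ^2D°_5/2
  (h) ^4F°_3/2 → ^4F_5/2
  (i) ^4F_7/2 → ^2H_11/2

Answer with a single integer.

(a) forbidden (ΔS fails)
(b) forbidden (ΔS, ΔL, ΔJ fail)
(c) forbidden (ΔL, ΔJ fail)
(d) forbidden (parity, ΔS, ΔL, ΔJ fail)
(e) forbidden (ΔS, ΔL fail)
(f) forbidden (ΔS, ΔL fail)
(g) allowed
(h) allowed
(i) forbidden (parity, ΔS, ΔL, ΔJ fail)
Total allowed: 2 of 9.

2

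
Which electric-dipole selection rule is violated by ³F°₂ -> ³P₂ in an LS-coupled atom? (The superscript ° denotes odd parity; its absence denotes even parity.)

the ΔL = 0, ±1 rule

Parity must change: odd → even — satisfied.
ΔS = 0: S: 1 → 1 — satisfied.
ΔL = 0, ±1 (not L=0↔0): L: 3 → 1, ΔL = -2 — violated.
ΔJ = 0, ±1 (not J=0↔0): J: 2 → 2, ΔJ = +0 — satisfied.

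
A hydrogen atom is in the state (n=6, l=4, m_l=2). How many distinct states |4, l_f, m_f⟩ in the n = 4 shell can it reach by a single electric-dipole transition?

E1 requires Δl = ±1, so l_f ∈ {3, 5}; with 0 ≤ l_f ≤ n_f−1 = 3, the allowed l_f values are {3}.
For l_f = 3: m_f ∈ {m_i−1, m_i, m_i+1} ∩ [−3, 3] = {1, 2, 3} → 3 states.
Total: 3.

3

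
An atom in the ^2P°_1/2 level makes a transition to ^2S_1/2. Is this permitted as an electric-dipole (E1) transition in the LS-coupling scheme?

Initial level: S=1/2, L=1, J=1/2, parity odd. Final level: S=1/2, L=0, J=1/2, parity even.
Parity must change: odd → even — ✓.
ΔJ = 0, ±1 (not J=0↔0): J: 1/2 → 1/2, ΔJ = +0 — ✓.
ΔL = 0, ±1 (not L=0↔0): L: 1 → 0, ΔL = -1 — ✓.
ΔS = 0: S: 1/2 → 1/2 — ✓.
All four E1 rules are satisfied.

allowed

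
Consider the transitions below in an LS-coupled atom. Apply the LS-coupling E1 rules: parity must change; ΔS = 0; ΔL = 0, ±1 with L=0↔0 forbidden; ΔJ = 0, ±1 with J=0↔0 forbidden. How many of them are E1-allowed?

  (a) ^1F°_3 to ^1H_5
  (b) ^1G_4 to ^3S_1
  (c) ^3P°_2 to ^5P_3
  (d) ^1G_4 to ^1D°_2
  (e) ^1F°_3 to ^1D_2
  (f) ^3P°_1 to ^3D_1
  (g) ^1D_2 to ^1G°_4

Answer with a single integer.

2

(a) forbidden (ΔL, ΔJ fail)
(b) forbidden (parity, ΔS, ΔL, ΔJ fail)
(c) forbidden (ΔS fails)
(d) forbidden (ΔL, ΔJ fail)
(e) allowed
(f) allowed
(g) forbidden (ΔL, ΔJ fail)
Total allowed: 2 of 7.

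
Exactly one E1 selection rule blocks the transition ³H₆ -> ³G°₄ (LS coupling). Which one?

the ΔJ = 0, ±1 rule

Initial level: S=1, L=5, J=6, parity even. Final level: S=1, L=4, J=4, parity odd.
ΔL = 0, ±1 (not L=0↔0): L: 5 → 4, ΔL = -1 — ✓.
Parity must change: even → odd — ✓.
ΔS = 0: S: 1 → 1 — ✓.
ΔJ = 0, ±1 (not J=0↔0): J: 6 → 4, ΔJ = -2 — ✗.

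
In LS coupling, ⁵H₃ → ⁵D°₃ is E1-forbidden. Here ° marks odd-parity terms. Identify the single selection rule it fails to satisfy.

the ΔL = 0, ±1 rule

Reading off the term symbols: S 2→2, L 5→2, J 3→3, parity even→odd.
ΔJ = 0, ±1 (not J=0↔0): J: 3 → 3, ΔJ = +0 — ✓.
Parity must change: even → odd — ✓.
ΔS = 0: S: 2 → 2 — ✓.
ΔL = 0, ±1 (not L=0↔0): L: 5 → 2, ΔL = -3 — ✗.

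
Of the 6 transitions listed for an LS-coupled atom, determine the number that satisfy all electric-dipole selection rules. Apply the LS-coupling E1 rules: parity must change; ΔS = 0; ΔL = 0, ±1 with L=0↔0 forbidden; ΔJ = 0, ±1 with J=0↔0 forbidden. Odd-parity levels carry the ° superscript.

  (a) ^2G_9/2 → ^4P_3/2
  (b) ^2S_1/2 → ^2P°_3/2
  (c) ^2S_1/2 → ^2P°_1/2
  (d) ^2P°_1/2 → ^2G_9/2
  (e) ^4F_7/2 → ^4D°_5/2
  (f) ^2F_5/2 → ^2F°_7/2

4

(a) forbidden (parity, ΔS, ΔL, ΔJ fail)
(b) allowed
(c) allowed
(d) forbidden (ΔL, ΔJ fail)
(e) allowed
(f) allowed
Total allowed: 4 of 6.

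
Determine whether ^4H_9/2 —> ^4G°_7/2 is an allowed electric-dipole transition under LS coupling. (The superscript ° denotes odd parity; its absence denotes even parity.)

allowed

Reading off the term symbols: S 3/2→3/2, L 5→4, J 9/2→7/2, parity even→odd.
Parity must change: even → odd — ok.
ΔS = 0: S: 3/2 → 3/2 — ok.
ΔL = 0, ±1 (not L=0↔0): L: 5 → 4, ΔL = -1 — ok.
ΔJ = 0, ±1 (not J=0↔0): J: 9/2 → 7/2, ΔJ = -1 — ok.
All four E1 rules are satisfied.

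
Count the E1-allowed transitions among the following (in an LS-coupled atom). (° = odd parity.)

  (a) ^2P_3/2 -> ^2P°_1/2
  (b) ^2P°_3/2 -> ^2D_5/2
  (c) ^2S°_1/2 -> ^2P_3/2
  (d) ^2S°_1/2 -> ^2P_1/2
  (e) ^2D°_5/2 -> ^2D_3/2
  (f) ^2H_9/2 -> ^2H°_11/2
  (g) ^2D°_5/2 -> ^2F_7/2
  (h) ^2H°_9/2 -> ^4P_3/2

(a) allowed
(b) allowed
(c) allowed
(d) allowed
(e) allowed
(f) allowed
(g) allowed
(h) forbidden (ΔS, ΔL, ΔJ fail)
Total allowed: 7 of 8.

7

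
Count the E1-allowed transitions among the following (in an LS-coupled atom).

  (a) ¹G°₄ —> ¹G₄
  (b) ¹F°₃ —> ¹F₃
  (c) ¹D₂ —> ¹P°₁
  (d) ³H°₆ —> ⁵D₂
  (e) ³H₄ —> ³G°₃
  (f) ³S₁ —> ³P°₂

5

(a) allowed
(b) allowed
(c) allowed
(d) forbidden (ΔS, ΔL, ΔJ fail)
(e) allowed
(f) allowed
Total allowed: 5 of 6.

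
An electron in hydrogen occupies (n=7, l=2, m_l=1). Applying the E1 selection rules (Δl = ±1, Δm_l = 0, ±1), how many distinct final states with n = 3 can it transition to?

E1 requires Δl = ±1, so l_f ∈ {1, 3}; with 0 ≤ l_f ≤ n_f−1 = 2, the allowed l_f values are {1}.
For l_f = 1: m_f ∈ {m_i−1, m_i, m_i+1} ∩ [−1, 1] = {0, 1} → 2 states.
Total: 2.

2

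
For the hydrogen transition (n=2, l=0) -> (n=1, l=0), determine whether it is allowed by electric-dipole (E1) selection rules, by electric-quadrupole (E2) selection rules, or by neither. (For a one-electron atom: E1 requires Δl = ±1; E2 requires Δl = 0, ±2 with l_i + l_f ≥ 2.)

Δl = 0 − 0 = +0; l_i + l_f = 0.
E1 (Δl = ±1): not satisfied.
E2 (Δl = 0,±2, l_i+l_f ≥ 2): not satisfied.

neither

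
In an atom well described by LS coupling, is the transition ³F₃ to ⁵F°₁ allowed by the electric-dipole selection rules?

Initial level: S=1, L=3, J=3, parity even. Final level: S=2, L=3, J=1, parity odd.
Parity must change: even → odd — ✓.
ΔS = 0: S: 1 → 2 — ✗.
ΔL = 0, ±1 (not L=0↔0): L: 3 → 3, ΔL = +0 — ✓.
ΔJ = 0, ±1 (not J=0↔0): J: 3 → 1, ΔJ = -2 — ✗.
Rule(s) violated: ΔS, ΔJ.

forbidden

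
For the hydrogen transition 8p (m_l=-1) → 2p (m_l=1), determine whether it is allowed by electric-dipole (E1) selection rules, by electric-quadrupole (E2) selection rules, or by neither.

E2

Δl = 1 − 1 = +0; l_i + l_f = 2.
Δm_l = +2.
E1 (Δl = ±1, |Δm_l| ≤ 1): not satisfied.
E2 (Δl = 0,±2, l_i+l_f ≥ 2, |Δm_l| ≤ 2): satisfied.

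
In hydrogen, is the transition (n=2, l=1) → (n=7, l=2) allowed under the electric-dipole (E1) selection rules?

allowed

Δl = 2 − 1 = +1; the E1 rule Δl = ±1 is ok.
All E1 selection rules are satisfied.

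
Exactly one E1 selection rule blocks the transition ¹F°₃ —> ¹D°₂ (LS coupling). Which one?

Initial level: S=0, L=3, J=3, parity odd. Final level: S=0, L=2, J=2, parity odd.
ΔS = 0: S: 0 → 0 — ok.
ΔL = 0, ±1 (not L=0↔0): L: 3 → 2, ΔL = -1 — ok.
Parity must change: odd → odd — fails.
ΔJ = 0, ±1 (not J=0↔0): J: 3 → 2, ΔJ = -1 — ok.

parity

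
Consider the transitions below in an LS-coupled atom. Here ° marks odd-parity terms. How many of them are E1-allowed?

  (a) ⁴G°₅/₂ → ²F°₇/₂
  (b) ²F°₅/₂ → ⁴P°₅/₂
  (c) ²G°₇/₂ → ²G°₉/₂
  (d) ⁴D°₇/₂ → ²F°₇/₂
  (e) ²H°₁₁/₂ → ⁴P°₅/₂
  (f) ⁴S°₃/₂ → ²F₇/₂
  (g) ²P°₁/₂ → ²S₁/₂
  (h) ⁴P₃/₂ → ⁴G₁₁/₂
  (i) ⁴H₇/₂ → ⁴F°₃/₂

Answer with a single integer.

(a) forbidden (parity, ΔS fail)
(b) forbidden (parity, ΔS, ΔL fail)
(c) forbidden (parity fails)
(d) forbidden (parity, ΔS fail)
(e) forbidden (parity, ΔS, ΔL, ΔJ fail)
(f) forbidden (ΔS, ΔL, ΔJ fail)
(g) allowed
(h) forbidden (parity, ΔL, ΔJ fail)
(i) forbidden (ΔL, ΔJ fail)
Total allowed: 1 of 9.

1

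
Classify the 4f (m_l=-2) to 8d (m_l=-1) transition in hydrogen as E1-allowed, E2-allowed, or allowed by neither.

E1

Δl = 2 − 3 = -1; l_i + l_f = 5.
Δm_l = +1.
E1 (Δl = ±1, |Δm_l| ≤ 1): satisfied.
E2 (Δl = 0,±2, l_i+l_f ≥ 2, |Δm_l| ≤ 2): not satisfied.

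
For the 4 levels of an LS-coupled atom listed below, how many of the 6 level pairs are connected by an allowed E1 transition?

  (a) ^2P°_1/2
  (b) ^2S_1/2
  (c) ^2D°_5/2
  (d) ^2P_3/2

(a)–(b): allowed.
(a)–(c): forbidden (parity, ΔJ).
(a)–(d): allowed.
(b)–(c): forbidden (ΔL, ΔJ).
(b)–(d): forbidden (parity).
(c)–(d): allowed.
Allowed pairs: 3 of 6.

3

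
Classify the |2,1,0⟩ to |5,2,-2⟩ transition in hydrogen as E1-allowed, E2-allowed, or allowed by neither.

Δl = 2 − 1 = +1; l_i + l_f = 3.
Δm_l = -2.
E1 (Δl = ±1, |Δm_l| ≤ 1): not satisfied.
E2 (Δl = 0,±2, l_i+l_f ≥ 2, |Δm_l| ≤ 2): not satisfied.

neither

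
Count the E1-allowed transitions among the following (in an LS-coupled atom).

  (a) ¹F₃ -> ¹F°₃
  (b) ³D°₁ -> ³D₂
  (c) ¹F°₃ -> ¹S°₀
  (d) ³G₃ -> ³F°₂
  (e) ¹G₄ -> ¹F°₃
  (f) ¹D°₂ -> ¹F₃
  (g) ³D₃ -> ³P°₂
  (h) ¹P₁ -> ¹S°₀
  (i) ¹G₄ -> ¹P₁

7

(a) allowed
(b) allowed
(c) forbidden (parity, ΔL, ΔJ fail)
(d) allowed
(e) allowed
(f) allowed
(g) allowed
(h) allowed
(i) forbidden (parity, ΔL, ΔJ fail)
Total allowed: 7 of 9.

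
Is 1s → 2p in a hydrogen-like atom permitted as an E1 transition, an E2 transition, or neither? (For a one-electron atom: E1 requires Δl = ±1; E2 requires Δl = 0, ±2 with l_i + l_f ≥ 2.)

E1

Δl = 1 − 0 = +1; l_i + l_f = 1.
E1 (Δl = ±1): satisfied.
E2 (Δl = 0,±2, l_i+l_f ≥ 2): not satisfied.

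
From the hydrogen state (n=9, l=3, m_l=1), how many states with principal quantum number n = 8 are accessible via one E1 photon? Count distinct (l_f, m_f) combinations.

6

E1 requires Δl = ±1, so l_f ∈ {2, 4}; with 0 ≤ l_f ≤ n_f−1 = 7, the allowed l_f values are {2, 4}.
For l_f = 2: m_f ∈ {m_i−1, m_i, m_i+1} ∩ [−2, 2] = {0, 1, 2} → 3 states.
For l_f = 4: m_f ∈ {m_i−1, m_i, m_i+1} ∩ [−4, 4] = {0, 1, 2} → 3 states.
Total: 6.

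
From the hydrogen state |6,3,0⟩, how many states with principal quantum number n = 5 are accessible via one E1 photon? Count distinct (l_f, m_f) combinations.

E1 requires Δl = ±1, so l_f ∈ {2, 4}; with 0 ≤ l_f ≤ n_f−1 = 4, the allowed l_f values are {2, 4}.
For l_f = 2: m_f ∈ {m_i−1, m_i, m_i+1} ∩ [−2, 2] = {-1, 0, 1} → 3 states.
For l_f = 4: m_f ∈ {m_i−1, m_i, m_i+1} ∩ [−4, 4] = {-1, 0, 1} → 3 states.
Total: 6.

6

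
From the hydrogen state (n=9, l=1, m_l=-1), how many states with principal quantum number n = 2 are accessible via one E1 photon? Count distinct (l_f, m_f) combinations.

E1 requires Δl = ±1, so l_f ∈ {0, 2}; with 0 ≤ l_f ≤ n_f−1 = 1, the allowed l_f values are {0}.
For l_f = 0: m_f ∈ {m_i−1, m_i, m_i+1} ∩ [−0, 0] = {0} → 1 state.
Total: 1.

1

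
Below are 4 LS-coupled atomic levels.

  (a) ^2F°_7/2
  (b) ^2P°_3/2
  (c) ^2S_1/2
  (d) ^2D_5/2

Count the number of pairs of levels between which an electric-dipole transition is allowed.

(a)–(b): forbidden (parity, ΔL, ΔJ).
(a)–(c): forbidden (ΔL, ΔJ).
(a)–(d): allowed.
(b)–(c): allowed.
(b)–(d): allowed.
(c)–(d): forbidden (parity, ΔL, ΔJ).
Allowed pairs: 3 of 6.

3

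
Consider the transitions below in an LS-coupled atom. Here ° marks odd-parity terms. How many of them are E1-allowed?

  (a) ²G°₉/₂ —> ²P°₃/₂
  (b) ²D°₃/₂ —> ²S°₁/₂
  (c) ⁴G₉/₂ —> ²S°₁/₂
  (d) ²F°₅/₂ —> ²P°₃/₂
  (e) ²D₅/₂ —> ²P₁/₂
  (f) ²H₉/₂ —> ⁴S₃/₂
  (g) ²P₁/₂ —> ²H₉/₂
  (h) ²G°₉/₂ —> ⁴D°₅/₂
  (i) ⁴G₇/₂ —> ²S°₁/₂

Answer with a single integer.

(a) forbidden (parity, ΔL, ΔJ fail)
(b) forbidden (parity, ΔL fail)
(c) forbidden (ΔS, ΔL, ΔJ fail)
(d) forbidden (parity, ΔL fail)
(e) forbidden (parity, ΔJ fail)
(f) forbidden (parity, ΔS, ΔL, ΔJ fail)
(g) forbidden (parity, ΔL, ΔJ fail)
(h) forbidden (parity, ΔS, ΔL, ΔJ fail)
(i) forbidden (ΔS, ΔL, ΔJ fail)
Total allowed: 0 of 9.

0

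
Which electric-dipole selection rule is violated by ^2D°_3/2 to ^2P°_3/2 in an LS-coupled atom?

ΔL = 0, ±1 (not L=0↔0): L: 2 → 1, ΔL = -1 — passes.
ΔJ = 0, ±1 (not J=0↔0): J: 3/2 → 3/2, ΔJ = +0 — passes.
ΔS = 0: S: 1/2 → 1/2 — passes.
Parity must change: odd → odd — fails.

parity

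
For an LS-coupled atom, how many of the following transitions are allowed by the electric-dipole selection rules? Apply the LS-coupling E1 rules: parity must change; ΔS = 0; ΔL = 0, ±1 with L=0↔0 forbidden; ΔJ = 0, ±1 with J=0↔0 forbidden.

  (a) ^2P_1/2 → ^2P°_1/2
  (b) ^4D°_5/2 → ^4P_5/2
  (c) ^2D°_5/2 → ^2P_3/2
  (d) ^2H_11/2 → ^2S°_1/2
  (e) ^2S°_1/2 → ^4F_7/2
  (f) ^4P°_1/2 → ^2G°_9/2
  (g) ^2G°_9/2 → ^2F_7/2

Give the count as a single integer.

(a) allowed
(b) allowed
(c) allowed
(d) forbidden (ΔL, ΔJ fail)
(e) forbidden (ΔS, ΔL, ΔJ fail)
(f) forbidden (parity, ΔS, ΔL, ΔJ fail)
(g) allowed
Total allowed: 4 of 7.

4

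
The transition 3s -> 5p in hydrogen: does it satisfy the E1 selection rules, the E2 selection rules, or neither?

Δl = 1 − 0 = +1; l_i + l_f = 1.
E1 (Δl = ±1): satisfied.
E2 (Δl = 0,±2, l_i+l_f ≥ 2): not satisfied.

E1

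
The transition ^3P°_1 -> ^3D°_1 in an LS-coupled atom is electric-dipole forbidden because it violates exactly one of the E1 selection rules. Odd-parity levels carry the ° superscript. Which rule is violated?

parity

Parity must change: odd → odd — fails.
ΔS = 0: S: 1 → 1 — passes.
ΔL = 0, ±1 (not L=0↔0): L: 1 → 2, ΔL = +1 — passes.
ΔJ = 0, ±1 (not J=0↔0): J: 1 → 1, ΔJ = +0 — passes.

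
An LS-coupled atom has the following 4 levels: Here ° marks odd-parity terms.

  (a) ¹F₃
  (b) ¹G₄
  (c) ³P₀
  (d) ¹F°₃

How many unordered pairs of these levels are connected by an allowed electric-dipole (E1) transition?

2

(a)–(b): forbidden (parity).
(a)–(c): forbidden (parity, ΔS, ΔL, ΔJ).
(a)–(d): allowed.
(b)–(c): forbidden (parity, ΔS, ΔL, ΔJ).
(b)–(d): allowed.
(c)–(d): forbidden (ΔS, ΔL, ΔJ).
Allowed pairs: 2 of 6.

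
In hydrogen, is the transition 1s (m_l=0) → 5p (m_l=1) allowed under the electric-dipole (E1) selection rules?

Initial l = 0, final l = 1, so Δl = +1. E1 requires Δl = ±1: ok.
Δm_l = 1 − (0) = +1. E1 requires Δm_l = 0, ±1: ok.
All E1 selection rules are satisfied.

allowed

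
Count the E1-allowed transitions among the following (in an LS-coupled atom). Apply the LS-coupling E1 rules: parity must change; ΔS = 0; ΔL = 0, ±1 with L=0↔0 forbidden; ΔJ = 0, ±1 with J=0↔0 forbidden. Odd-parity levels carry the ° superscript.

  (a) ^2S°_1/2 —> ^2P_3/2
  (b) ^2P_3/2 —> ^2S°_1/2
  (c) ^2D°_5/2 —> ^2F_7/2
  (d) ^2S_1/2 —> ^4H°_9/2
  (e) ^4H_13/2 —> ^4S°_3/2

3

(a) allowed
(b) allowed
(c) allowed
(d) forbidden (ΔS, ΔL, ΔJ fail)
(e) forbidden (ΔL, ΔJ fail)
Total allowed: 3 of 5.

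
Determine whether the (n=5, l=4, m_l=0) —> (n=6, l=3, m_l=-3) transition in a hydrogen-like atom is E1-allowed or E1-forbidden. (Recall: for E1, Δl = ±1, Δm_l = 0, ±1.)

Initial l = 4, final l = 3, so Δl = -1. E1 requires Δl = ±1: passes.
m_l: 0 → -3 (Δm_l = -3). |Δm_l| ≤ 1 fails.
The transition is electric-dipole forbidden.

forbidden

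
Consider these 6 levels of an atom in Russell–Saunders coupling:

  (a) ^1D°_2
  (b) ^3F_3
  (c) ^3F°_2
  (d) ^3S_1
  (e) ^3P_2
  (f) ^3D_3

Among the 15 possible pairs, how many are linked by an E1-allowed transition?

2

(a)–(b): forbidden (ΔS).
(a)–(c): forbidden (parity, ΔS).
(a)–(d): forbidden (ΔS, ΔL).
(a)–(e): forbidden (ΔS).
(a)–(f): forbidden (ΔS).
(b)–(c): allowed.
(b)–(d): forbidden (parity, ΔL, ΔJ).
(b)–(e): forbidden (parity, ΔL).
(b)–(f): forbidden (parity).
(c)–(d): forbidden (ΔL).
(c)–(e): forbidden (ΔL).
(c)–(f): allowed.
(d)–(e): forbidden (parity).
(d)–(f): forbidden (parity, ΔL, ΔJ).
(e)–(f): forbidden (parity).
Allowed pairs: 2 of 15.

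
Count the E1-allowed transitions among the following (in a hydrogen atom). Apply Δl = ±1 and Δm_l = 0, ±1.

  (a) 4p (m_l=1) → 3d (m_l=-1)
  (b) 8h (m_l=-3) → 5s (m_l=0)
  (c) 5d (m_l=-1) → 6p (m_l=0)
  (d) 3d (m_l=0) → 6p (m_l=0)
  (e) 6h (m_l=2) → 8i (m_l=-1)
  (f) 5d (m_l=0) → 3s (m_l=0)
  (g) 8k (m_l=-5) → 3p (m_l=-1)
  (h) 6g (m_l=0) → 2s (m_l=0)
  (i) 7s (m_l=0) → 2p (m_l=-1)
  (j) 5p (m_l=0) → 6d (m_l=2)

3

(a) forbidden — Δm_l = -2 (E1 requires Δm_l = 0, ±1)
(b) forbidden — Δl = -5 (E1 requires Δl = ±1); Δm_l = +3 (E1 requires Δm_l = 0, ±1)
(c) allowed
(d) allowed
(e) forbidden — Δm_l = -3 (E1 requires Δm_l = 0, ±1)
(f) forbidden — Δl = -2 (E1 requires Δl = ±1)
(g) forbidden — Δl = -6 (E1 requires Δl = ±1); Δm_l = +4 (E1 requires Δm_l = 0, ±1)
(h) forbidden — Δl = -4 (E1 requires Δl = ±1)
(i) allowed
(j) forbidden — Δm_l = +2 (E1 requires Δm_l = 0, ±1)
Total allowed: 3 of 10.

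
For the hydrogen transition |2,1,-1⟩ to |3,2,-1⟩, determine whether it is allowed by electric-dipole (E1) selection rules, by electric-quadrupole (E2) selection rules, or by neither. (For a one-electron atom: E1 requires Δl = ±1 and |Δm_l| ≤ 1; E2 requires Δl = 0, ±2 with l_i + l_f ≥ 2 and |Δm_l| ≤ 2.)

Δl = 2 − 1 = +1; l_i + l_f = 3.
Δm_l = +0.
E1 (Δl = ±1, |Δm_l| ≤ 1): satisfied.
E2 (Δl = 0,±2, l_i+l_f ≥ 2, |Δm_l| ≤ 2): not satisfied.

E1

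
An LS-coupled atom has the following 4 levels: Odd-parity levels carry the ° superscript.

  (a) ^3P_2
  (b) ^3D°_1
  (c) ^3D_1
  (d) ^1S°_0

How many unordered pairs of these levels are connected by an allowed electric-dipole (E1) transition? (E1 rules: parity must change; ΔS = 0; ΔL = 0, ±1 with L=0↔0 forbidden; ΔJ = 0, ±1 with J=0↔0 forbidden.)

(a)–(b): allowed.
(a)–(c): forbidden (parity).
(a)–(d): forbidden (ΔS, ΔJ).
(b)–(c): allowed.
(b)–(d): forbidden (parity, ΔS, ΔL).
(c)–(d): forbidden (ΔS, ΔL).
Allowed pairs: 2 of 6.

2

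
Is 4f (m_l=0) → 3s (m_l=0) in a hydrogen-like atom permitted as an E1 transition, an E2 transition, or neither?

neither

Δl = 0 − 3 = -3; l_i + l_f = 3.
Δm_l = +0.
E1 (Δl = ±1, |Δm_l| ≤ 1): not satisfied.
E2 (Δl = 0,±2, l_i+l_f ≥ 2, |Δm_l| ≤ 2): not satisfied.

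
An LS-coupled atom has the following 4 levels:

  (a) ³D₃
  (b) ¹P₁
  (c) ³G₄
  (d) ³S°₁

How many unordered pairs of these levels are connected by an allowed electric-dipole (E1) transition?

(a)–(b): forbidden (parity, ΔS, ΔJ).
(a)–(c): forbidden (parity, ΔL).
(a)–(d): forbidden (ΔL, ΔJ).
(b)–(c): forbidden (parity, ΔS, ΔL, ΔJ).
(b)–(d): forbidden (ΔS).
(c)–(d): forbidden (ΔL, ΔJ).
Allowed pairs: 0 of 6.

0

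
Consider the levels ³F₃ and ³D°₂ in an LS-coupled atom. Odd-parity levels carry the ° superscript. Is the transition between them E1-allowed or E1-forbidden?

Initial level: S=1, L=3, J=3, parity even. Final level: S=1, L=2, J=2, parity odd.
ΔS = 0: S: 1 → 1 — ✓.
ΔL = 0, ±1 (not L=0↔0): L: 3 → 2, ΔL = -1 — ✓.
ΔJ = 0, ±1 (not J=0↔0): J: 3 → 2, ΔJ = -1 — ✓.
Parity must change: even → odd — ✓.
All four E1 rules are satisfied.

allowed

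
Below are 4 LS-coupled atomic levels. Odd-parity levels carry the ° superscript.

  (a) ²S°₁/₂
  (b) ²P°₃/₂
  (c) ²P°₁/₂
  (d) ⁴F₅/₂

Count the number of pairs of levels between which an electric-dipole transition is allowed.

0

(a)–(b): forbidden (parity).
(a)–(c): forbidden (parity).
(a)–(d): forbidden (ΔS, ΔL, ΔJ).
(b)–(c): forbidden (parity).
(b)–(d): forbidden (ΔS, ΔL).
(c)–(d): forbidden (ΔS, ΔL, ΔJ).
Allowed pairs: 0 of 6.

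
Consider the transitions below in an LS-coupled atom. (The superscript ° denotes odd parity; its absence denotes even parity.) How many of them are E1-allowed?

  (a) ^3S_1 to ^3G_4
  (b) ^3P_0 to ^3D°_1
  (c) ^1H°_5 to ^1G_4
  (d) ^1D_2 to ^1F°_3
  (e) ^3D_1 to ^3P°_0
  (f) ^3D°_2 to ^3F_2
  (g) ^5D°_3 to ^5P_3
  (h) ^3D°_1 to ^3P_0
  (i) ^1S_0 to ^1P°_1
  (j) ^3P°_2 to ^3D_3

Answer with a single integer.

9

(a) forbidden (parity, ΔL, ΔJ fail)
(b) allowed
(c) allowed
(d) allowed
(e) allowed
(f) allowed
(g) allowed
(h) allowed
(i) allowed
(j) allowed
Total allowed: 9 of 10.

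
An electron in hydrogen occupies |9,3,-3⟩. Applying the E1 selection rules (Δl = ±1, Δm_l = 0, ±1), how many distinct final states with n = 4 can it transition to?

1

E1 requires Δl = ±1, so l_f ∈ {2, 4}; with 0 ≤ l_f ≤ n_f−1 = 3, the allowed l_f values are {2}.
For l_f = 2: m_f ∈ {m_i−1, m_i, m_i+1} ∩ [−2, 2] = {-2} → 1 state.
Total: 1.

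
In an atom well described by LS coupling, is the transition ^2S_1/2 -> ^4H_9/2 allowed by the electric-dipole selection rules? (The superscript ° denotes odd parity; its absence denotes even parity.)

Parity must change: even → even — fails.
ΔS = 0: S: 1/2 → 3/2 — fails.
ΔL = 0, ±1 (not L=0↔0): L: 0 → 5, ΔL = +5 — fails.
ΔJ = 0, ±1 (not J=0↔0): J: 1/2 → 9/2, ΔJ = +4 — fails.
Rule(s) violated: parity, ΔS, ΔL, ΔJ.

forbidden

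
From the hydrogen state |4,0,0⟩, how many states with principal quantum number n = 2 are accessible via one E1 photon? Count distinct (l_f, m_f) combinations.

E1 requires Δl = ±1, so l_f ∈ {-1, 1}; with 0 ≤ l_f ≤ n_f−1 = 1, the allowed l_f values are {1}.
For l_f = 1: m_f ∈ {m_i−1, m_i, m_i+1} ∩ [−1, 1] = {-1, 0, 1} → 3 states.
Total: 3.

3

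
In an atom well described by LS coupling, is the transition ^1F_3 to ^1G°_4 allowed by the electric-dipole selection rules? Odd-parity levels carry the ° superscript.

Parity must change: even → odd — ✓.
ΔS = 0: S: 0 → 0 — ✓.
ΔL = 0, ±1 (not L=0↔0): L: 3 → 4, ΔL = +1 — ✓.
ΔJ = 0, ±1 (not J=0↔0): J: 3 → 4, ΔJ = +1 — ✓.
All four E1 rules are satisfied.

allowed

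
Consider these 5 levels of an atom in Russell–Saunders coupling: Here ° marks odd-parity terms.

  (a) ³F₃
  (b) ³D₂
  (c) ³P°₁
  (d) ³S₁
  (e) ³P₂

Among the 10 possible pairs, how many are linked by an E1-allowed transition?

3

(a)–(b): forbidden (parity).
(a)–(c): forbidden (ΔL, ΔJ).
(a)–(d): forbidden (parity, ΔL, ΔJ).
(a)–(e): forbidden (parity, ΔL).
(b)–(c): allowed.
(b)–(d): forbidden (parity, ΔL).
(b)–(e): forbidden (parity).
(c)–(d): allowed.
(c)–(e): allowed.
(d)–(e): forbidden (parity).
Allowed pairs: 3 of 10.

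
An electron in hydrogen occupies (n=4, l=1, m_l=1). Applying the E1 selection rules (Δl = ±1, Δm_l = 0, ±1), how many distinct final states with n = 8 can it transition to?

E1 requires Δl = ±1, so l_f ∈ {0, 2}; with 0 ≤ l_f ≤ n_f−1 = 7, the allowed l_f values are {0, 2}.
For l_f = 0: m_f ∈ {m_i−1, m_i, m_i+1} ∩ [−0, 0] = {0} → 1 state.
For l_f = 2: m_f ∈ {m_i−1, m_i, m_i+1} ∩ [−2, 2] = {0, 1, 2} → 3 states.
Total: 4.

4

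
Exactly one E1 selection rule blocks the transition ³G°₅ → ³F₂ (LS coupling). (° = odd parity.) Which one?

the ΔJ = 0, ±1 rule

Reading off the term symbols: S 1→1, L 4→3, J 5→2, parity odd→even.
Parity must change: odd → even — satisfied.
ΔS = 0: S: 1 → 1 — satisfied.
ΔL = 0, ±1 (not L=0↔0): L: 4 → 3, ΔL = -1 — satisfied.
ΔJ = 0, ±1 (not J=0↔0): J: 5 → 2, ΔJ = -3 — violated.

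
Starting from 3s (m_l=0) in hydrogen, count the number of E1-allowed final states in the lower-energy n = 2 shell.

3

E1 requires Δl = ±1, so l_f ∈ {-1, 1}; with 0 ≤ l_f ≤ n_f−1 = 1, the allowed l_f values are {1}.
For l_f = 1: m_f ∈ {m_i−1, m_i, m_i+1} ∩ [−1, 1] = {-1, 0, 1} → 3 states.
Total: 3.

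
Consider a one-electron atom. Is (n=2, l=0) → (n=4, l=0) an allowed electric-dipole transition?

Initial l = 0, final l = 0, so Δl = +0. E1 requires Δl = ±1: ✗.
The transition is electric-dipole forbidden.

forbidden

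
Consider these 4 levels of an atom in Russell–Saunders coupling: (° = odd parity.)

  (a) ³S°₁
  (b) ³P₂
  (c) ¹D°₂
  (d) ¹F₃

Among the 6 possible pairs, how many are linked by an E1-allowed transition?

(a)–(b): allowed.
(a)–(c): forbidden (parity, ΔS, ΔL).
(a)–(d): forbidden (ΔS, ΔL, ΔJ).
(b)–(c): forbidden (ΔS).
(b)–(d): forbidden (parity, ΔS, ΔL).
(c)–(d): allowed.
Allowed pairs: 2 of 6.

2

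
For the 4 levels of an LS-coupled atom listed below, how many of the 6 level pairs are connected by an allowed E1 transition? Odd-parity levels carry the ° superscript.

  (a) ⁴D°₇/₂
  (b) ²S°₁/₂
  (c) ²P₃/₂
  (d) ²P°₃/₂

(a)–(b): forbidden (parity, ΔS, ΔL, ΔJ).
(a)–(c): forbidden (ΔS, ΔJ).
(a)–(d): forbidden (parity, ΔS, ΔJ).
(b)–(c): allowed.
(b)–(d): forbidden (parity).
(c)–(d): allowed.
Allowed pairs: 2 of 6.

2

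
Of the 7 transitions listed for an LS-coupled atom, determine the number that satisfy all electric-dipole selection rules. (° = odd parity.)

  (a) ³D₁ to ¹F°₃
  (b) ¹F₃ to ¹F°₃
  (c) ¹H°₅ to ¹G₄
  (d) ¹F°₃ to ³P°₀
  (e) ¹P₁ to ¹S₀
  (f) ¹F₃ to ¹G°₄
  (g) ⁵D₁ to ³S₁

3

(a) forbidden (ΔS, ΔJ fail)
(b) allowed
(c) allowed
(d) forbidden (parity, ΔS, ΔL, ΔJ fail)
(e) forbidden (parity fails)
(f) allowed
(g) forbidden (parity, ΔS, ΔL fail)
Total allowed: 3 of 7.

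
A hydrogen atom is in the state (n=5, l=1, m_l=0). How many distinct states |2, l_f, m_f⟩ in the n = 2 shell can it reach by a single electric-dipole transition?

E1 requires Δl = ±1, so l_f ∈ {0, 2}; with 0 ≤ l_f ≤ n_f−1 = 1, the allowed l_f values are {0}.
For l_f = 0: m_f ∈ {m_i−1, m_i, m_i+1} ∩ [−0, 0] = {0} → 1 state.
Total: 1.

1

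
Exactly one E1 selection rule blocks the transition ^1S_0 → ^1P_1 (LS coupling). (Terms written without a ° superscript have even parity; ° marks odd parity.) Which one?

parity

ΔL = 0, ±1 (not L=0↔0): L: 0 → 1, ΔL = +1 — satisfied.
ΔS = 0: S: 0 → 0 — satisfied.
Parity must change: even → even — violated.
ΔJ = 0, ±1 (not J=0↔0): J: 0 → 1, ΔJ = +1 — satisfied.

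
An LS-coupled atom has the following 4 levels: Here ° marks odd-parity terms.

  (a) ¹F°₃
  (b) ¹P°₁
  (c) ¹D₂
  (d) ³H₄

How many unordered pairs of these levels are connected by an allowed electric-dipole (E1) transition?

(a)–(b): forbidden (parity, ΔL, ΔJ).
(a)–(c): allowed.
(a)–(d): forbidden (ΔS, ΔL).
(b)–(c): allowed.
(b)–(d): forbidden (ΔS, ΔL, ΔJ).
(c)–(d): forbidden (parity, ΔS, ΔL, ΔJ).
Allowed pairs: 2 of 6.

2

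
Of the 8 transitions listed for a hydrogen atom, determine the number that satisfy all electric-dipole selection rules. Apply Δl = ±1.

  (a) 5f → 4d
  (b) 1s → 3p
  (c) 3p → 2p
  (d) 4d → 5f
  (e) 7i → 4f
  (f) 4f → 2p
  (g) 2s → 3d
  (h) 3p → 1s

(a) allowed
(b) allowed
(c) forbidden — Δl = +0 (E1 requires Δl = ±1)
(d) allowed
(e) forbidden — Δl = -3 (E1 requires Δl = ±1)
(f) forbidden — Δl = -2 (E1 requires Δl = ±1)
(g) forbidden — Δl = +2 (E1 requires Δl = ±1)
(h) allowed
Total allowed: 4 of 8.

4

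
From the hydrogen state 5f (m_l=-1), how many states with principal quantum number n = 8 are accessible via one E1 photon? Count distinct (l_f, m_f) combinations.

E1 requires Δl = ±1, so l_f ∈ {2, 4}; with 0 ≤ l_f ≤ n_f−1 = 7, the allowed l_f values are {2, 4}.
For l_f = 2: m_f ∈ {m_i−1, m_i, m_i+1} ∩ [−2, 2] = {-2, -1, 0} → 3 states.
For l_f = 4: m_f ∈ {m_i−1, m_i, m_i+1} ∩ [−4, 4] = {-2, -1, 0} → 3 states.
Total: 6.

6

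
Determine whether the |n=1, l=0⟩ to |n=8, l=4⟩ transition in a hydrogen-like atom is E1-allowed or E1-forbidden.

forbidden

Δl = 4 − 0 = +4; the E1 rule Δl = ±1 is ✗.
The transition is electric-dipole forbidden.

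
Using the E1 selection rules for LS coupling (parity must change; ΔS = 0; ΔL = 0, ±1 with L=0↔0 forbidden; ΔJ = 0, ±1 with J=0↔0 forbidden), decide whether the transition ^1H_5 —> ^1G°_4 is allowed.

Parity must change: even → odd — passes.
ΔS = 0: S: 0 → 0 — passes.
ΔL = 0, ±1 (not L=0↔0): L: 5 → 4, ΔL = -1 — passes.
ΔJ = 0, ±1 (not J=0↔0): J: 5 → 4, ΔJ = -1 — passes.
All four E1 rules are satisfied.

allowed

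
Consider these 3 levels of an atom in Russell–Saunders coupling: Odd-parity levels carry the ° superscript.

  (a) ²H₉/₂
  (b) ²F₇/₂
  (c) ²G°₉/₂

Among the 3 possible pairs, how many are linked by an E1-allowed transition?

2

(a)–(b): forbidden (parity, ΔL).
(a)–(c): allowed.
(b)–(c): allowed.
Allowed pairs: 2 of 3.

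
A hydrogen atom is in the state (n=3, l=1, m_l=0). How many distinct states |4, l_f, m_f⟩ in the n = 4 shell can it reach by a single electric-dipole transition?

4

E1 requires Δl = ±1, so l_f ∈ {0, 2}; with 0 ≤ l_f ≤ n_f−1 = 3, the allowed l_f values are {0, 2}.
For l_f = 0: m_f ∈ {m_i−1, m_i, m_i+1} ∩ [−0, 0] = {0} → 1 state.
For l_f = 2: m_f ∈ {m_i−1, m_i, m_i+1} ∩ [−2, 2] = {-1, 0, 1} → 3 states.
Total: 4.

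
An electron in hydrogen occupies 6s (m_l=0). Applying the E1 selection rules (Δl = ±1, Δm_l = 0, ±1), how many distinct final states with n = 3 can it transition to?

3

E1 requires Δl = ±1, so l_f ∈ {-1, 1}; with 0 ≤ l_f ≤ n_f−1 = 2, the allowed l_f values are {1}.
For l_f = 1: m_f ∈ {m_i−1, m_i, m_i+1} ∩ [−1, 1] = {-1, 0, 1} → 3 states.
Total: 3.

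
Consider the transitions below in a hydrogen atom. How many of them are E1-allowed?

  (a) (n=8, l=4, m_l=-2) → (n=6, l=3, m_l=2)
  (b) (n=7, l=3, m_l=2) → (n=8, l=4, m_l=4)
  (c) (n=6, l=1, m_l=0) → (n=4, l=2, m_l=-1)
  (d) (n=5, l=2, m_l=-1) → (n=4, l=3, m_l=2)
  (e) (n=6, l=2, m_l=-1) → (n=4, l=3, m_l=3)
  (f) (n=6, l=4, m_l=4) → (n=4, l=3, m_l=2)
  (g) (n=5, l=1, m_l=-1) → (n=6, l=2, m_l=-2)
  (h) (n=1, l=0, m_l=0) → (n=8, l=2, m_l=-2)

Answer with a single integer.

(a) forbidden — Δm_l = +4 (E1 requires Δm_l = 0, ±1)
(b) forbidden — Δm_l = +2 (E1 requires Δm_l = 0, ±1)
(c) allowed
(d) forbidden — Δm_l = +3 (E1 requires Δm_l = 0, ±1)
(e) forbidden — Δm_l = +4 (E1 requires Δm_l = 0, ±1)
(f) forbidden — Δm_l = -2 (E1 requires Δm_l = 0, ±1)
(g) allowed
(h) forbidden — Δl = +2 (E1 requires Δl = ±1); Δm_l = -2 (E1 requires Δm_l = 0, ±1)
Total allowed: 2 of 8.

2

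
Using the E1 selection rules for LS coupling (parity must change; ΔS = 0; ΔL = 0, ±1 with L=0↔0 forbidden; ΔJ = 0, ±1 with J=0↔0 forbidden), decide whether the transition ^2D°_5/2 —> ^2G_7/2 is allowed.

forbidden

Parity must change: odd → even — ✓.
ΔS = 0: S: 1/2 → 1/2 — ✓.
ΔL = 0, ±1 (not L=0↔0): L: 2 → 4, ΔL = +2 — ✗.
ΔJ = 0, ±1 (not J=0↔0): J: 5/2 → 7/2, ΔJ = +1 — ✓.
Rule(s) violated: ΔL.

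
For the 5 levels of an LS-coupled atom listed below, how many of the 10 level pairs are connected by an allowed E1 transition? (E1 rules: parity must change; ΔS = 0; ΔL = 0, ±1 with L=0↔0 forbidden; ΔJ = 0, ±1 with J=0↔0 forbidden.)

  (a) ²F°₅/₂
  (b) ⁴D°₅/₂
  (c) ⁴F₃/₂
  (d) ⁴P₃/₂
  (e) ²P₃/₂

(a)–(b): forbidden (parity, ΔS).
(a)–(c): forbidden (ΔS).
(a)–(d): forbidden (ΔS, ΔL).
(a)–(e): forbidden (ΔL).
(b)–(c): allowed.
(b)–(d): allowed.
(b)–(e): forbidden (ΔS).
(c)–(d): forbidden (parity, ΔL).
(c)–(e): forbidden (parity, ΔS, ΔL).
(d)–(e): forbidden (parity, ΔS).
Allowed pairs: 2 of 10.

2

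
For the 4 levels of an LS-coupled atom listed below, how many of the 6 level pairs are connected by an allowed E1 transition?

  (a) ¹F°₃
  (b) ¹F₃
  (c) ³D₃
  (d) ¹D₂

(a)–(b): allowed.
(a)–(c): forbidden (ΔS).
(a)–(d): allowed.
(b)–(c): forbidden (parity, ΔS).
(b)–(d): forbidden (parity).
(c)–(d): forbidden (parity, ΔS).
Allowed pairs: 2 of 6.

2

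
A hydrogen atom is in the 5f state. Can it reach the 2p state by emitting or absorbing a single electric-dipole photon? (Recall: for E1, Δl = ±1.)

Initial l = 3, final l = 1, so Δl = -2. E1 requires Δl = ±1: ✗.
The transition is electric-dipole forbidden.

forbidden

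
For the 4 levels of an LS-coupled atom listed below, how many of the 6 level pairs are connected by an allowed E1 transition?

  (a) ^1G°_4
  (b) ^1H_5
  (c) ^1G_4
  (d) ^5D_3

2

(a)–(b): allowed.
(a)–(c): allowed.
(a)–(d): forbidden (ΔS, ΔL).
(b)–(c): forbidden (parity).
(b)–(d): forbidden (parity, ΔS, ΔL, ΔJ).
(c)–(d): forbidden (parity, ΔS, ΔL).
Allowed pairs: 2 of 6.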